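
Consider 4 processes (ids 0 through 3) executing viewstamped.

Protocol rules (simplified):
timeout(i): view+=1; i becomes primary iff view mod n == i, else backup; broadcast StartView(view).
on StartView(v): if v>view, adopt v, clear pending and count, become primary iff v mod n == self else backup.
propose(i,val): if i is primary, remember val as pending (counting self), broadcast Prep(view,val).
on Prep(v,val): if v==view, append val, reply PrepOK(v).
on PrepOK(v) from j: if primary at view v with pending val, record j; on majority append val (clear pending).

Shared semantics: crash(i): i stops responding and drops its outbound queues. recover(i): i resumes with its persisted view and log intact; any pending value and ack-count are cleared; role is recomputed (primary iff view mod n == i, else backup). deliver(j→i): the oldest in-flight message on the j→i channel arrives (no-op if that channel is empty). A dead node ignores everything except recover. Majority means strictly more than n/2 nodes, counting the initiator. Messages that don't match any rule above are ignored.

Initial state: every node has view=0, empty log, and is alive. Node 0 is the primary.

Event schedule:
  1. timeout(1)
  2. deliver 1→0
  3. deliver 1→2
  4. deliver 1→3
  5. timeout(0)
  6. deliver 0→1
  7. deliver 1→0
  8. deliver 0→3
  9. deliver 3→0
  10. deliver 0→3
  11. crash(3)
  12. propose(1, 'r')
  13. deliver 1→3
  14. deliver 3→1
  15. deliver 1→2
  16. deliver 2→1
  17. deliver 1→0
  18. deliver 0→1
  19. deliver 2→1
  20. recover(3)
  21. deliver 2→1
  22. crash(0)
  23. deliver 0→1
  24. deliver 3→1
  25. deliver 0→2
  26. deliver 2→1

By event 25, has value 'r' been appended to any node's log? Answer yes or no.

no

e1 timeout(1): 1[prim,v=1,-]
e2 deliver 1→0: 0[back,v=1,-]
e3 deliver 1→2: 2[back,v=1,-]
e4 deliver 1→3: 3[back,v=1,-]
e5 timeout(0): 0[back,v=2,-]
e6 deliver 0→1: 1[back,v=2,-]
e7 deliver 1→0: ·
e8 deliver 0→3: 3[back,v=2,-]
e9 deliver 3→0: ·
e10 deliver 0→3: ·
e11 crash(3): 3[✗back,v=2,-]
e12 propose(1,'r'): ·
e13 deliver 1→3: ·
e14 deliver 3→1: ·
e15 deliver 1→2: ·
e16 deliver 2→1: ·
e17 deliver 1→0: ·
e18 deliver 0→1: ·
e19 deliver 2→1: ·
e20 recover(3): 3[back,v=2,-]
e21 deliver 2→1: ·
e22 crash(0): 0[✗back,v=2,-]
e23 deliver 0→1: ·
e24 deliver 3→1: ·
e25 deliver 0→2: ·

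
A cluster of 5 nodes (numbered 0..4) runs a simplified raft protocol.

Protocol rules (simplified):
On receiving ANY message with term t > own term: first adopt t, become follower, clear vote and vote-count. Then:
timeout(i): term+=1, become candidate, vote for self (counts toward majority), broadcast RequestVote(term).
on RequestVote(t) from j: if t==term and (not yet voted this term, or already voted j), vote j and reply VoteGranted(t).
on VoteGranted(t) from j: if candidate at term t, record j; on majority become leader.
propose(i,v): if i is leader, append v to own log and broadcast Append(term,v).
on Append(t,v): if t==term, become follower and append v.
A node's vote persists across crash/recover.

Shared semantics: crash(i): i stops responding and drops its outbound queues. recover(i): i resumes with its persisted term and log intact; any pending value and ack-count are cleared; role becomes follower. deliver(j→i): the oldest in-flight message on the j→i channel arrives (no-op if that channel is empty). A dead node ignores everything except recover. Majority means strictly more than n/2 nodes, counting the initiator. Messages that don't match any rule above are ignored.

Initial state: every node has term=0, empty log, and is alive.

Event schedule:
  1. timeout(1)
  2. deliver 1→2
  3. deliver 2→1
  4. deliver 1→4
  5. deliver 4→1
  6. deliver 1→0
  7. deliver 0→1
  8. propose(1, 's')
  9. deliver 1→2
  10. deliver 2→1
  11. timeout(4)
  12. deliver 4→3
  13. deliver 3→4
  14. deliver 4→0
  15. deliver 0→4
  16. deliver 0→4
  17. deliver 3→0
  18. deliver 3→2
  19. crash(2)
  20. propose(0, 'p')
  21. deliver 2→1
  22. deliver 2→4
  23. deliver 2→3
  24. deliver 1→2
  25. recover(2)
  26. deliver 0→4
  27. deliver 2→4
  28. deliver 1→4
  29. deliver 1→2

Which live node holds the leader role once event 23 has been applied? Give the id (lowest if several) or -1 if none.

e1 timeout(1): 1[cand,t=1,-]
e2 deliver 1→2: 2[foll,t=1,-]
e3 deliver 2→1: ·
e4 deliver 1→4: 4[foll,t=1,-]
e5 deliver 4→1: 1[lead,t=1,-]
e6 deliver 1→0: 0[foll,t=1,-]
e7 deliver 0→1: ·
e8 propose(1,'s'): 1[lead,t=1,s]
e9 deliver 1→2: 2[foll,t=1,s]
e10 deliver 2→1: ·
e11 timeout(4): 4[cand,t=2,-]
e12 deliver 4→3: 3[foll,t=2,-]
e13 deliver 3→4: ·
e14 deliver 4→0: 0[foll,t=2,-]
e15 deliver 0→4: 4[lead,t=2,-]
e16 deliver 0→4: ·
e17 deliver 3→0: ·
e18 deliver 3→2: ·
e19 crash(2): 2[✗foll,t=1,s]
e20 propose(0,'p'): ·
e21 deliver 2→1: ·
e22 deliver 2→4: ·
e23 deliver 2→3: ·

1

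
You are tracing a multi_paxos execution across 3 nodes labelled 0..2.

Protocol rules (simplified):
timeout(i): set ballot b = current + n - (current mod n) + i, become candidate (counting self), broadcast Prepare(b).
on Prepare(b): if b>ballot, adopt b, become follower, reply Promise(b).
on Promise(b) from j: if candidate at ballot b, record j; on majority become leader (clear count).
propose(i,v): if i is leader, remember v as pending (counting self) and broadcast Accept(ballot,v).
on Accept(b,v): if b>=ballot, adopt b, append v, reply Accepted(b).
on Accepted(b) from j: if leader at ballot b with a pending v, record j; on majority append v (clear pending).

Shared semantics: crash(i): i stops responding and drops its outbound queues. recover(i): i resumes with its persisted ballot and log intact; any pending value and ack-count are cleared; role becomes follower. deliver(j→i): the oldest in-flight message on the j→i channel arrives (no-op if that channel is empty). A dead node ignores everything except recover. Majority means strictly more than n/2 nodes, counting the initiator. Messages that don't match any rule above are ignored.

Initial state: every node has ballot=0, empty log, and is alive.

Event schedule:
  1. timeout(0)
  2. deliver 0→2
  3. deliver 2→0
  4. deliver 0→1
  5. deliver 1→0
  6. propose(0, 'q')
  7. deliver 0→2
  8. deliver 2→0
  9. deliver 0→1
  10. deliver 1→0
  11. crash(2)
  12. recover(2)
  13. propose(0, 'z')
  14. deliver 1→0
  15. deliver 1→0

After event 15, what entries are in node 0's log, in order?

1. timeout(0):  <0:cand b3 ->
2. deliver 0→2:  <2:foll b3 ->
3. deliver 2→0:  <0:lead b3 ->
4. deliver 0→1:  <1:foll b3 ->
5. deliver 1→0:  nop
6. propose(0,'q'):  nop
7. deliver 0→2:  <2:foll b3 q>
8. deliver 2→0:  <0:lead b3 q>
9. deliver 0→1:  <1:foll b3 q>
10. deliver 1→0:  nop
11. crash(2):  <2:✗foll b3 q>
12. recover(2):  <2:foll b3 q>
13. propose(0,'z'):  nop
14. deliver 1→0:  nop
15. deliver 1→0:  nop

q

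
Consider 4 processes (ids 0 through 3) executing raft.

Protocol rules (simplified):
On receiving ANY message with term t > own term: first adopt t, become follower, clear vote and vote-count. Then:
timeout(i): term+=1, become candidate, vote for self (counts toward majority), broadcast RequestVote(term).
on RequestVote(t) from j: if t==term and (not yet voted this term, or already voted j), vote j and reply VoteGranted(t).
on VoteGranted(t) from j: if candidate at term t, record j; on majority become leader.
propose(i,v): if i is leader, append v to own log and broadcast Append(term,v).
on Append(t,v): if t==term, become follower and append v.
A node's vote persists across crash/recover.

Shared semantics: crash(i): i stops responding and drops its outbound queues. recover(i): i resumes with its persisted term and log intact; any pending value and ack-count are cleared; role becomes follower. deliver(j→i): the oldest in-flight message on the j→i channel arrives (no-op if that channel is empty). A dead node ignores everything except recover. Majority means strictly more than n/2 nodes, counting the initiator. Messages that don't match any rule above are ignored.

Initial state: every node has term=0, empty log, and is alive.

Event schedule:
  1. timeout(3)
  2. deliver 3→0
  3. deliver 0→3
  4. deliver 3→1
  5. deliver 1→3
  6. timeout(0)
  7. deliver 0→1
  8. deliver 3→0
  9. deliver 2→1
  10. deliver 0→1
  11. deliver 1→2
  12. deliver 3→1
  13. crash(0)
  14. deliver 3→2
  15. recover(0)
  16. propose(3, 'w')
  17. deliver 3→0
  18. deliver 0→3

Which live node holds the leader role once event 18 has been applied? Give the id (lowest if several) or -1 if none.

[1] timeout(3) → N3(cand t1 [-])
[2] deliver 3→0 → N0(foll t1 [-])
[3] deliver 0→3 → ∅
[4] deliver 3→1 → N1(foll t1 [-])
[5] deliver 1→3 → N3(lead t1 [-])
[6] timeout(0) → N0(cand t2 [-])
[7] deliver 0→1 → N1(foll t2 [-])
[8] deliver 3→0 → ∅
[9] deliver 2→1 → ∅
[10] deliver 0→1 → ∅
[11] deliver 1→2 → ∅
[12] deliver 3→1 → ∅
[13] crash(0) → N0(✗cand t2 [-])
[14] deliver 3→2 → N2(foll t1 [-])
[15] recover(0) → N0(foll t2 [-])
[16] propose(3,'w') → N3(lead t1 [w])
[17] deliver 3→0 → ∅
[18] deliver 0→3 → ∅

3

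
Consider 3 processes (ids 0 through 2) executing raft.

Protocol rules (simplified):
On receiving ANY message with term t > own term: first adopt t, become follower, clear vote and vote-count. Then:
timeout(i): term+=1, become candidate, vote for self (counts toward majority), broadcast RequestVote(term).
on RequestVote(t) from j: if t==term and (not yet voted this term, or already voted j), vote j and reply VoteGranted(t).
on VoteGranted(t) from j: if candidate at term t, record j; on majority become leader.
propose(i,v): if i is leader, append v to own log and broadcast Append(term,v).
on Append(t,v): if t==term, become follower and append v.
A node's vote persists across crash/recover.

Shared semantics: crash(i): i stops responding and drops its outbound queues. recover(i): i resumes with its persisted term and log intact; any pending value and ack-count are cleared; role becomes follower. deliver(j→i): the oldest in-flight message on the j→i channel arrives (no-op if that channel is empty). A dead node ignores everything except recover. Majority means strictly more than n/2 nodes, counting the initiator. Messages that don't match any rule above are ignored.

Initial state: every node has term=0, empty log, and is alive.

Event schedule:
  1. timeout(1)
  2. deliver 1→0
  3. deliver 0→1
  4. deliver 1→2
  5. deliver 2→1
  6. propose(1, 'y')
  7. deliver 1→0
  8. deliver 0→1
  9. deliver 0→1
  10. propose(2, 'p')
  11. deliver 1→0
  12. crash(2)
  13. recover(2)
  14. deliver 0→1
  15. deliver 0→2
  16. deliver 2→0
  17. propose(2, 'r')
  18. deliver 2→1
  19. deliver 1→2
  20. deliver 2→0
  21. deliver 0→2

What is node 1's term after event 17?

1

step 1 timeout(1): 1={cand,t=1,log=-}
step 2 deliver 1→0: 0={foll,t=1,log=-}
step 3 deliver 0→1: 1={lead,t=1,log=-}
step 4 deliver 1→2: 2={foll,t=1,log=-}
step 5 deliver 2→1: —
step 6 propose(1,'y'): 1={lead,t=1,log=y}
step 7 deliver 1→0: 0={foll,t=1,log=y}
step 8 deliver 0→1: —
step 9 deliver 0→1: —
step 10 propose(2,'p'): —
step 11 deliver 1→0: —
step 12 crash(2): 2={✗foll,t=1,log=-}
step 13 recover(2): 2={foll,t=1,log=-}
step 14 deliver 0→1: —
step 15 deliver 0→2: —
step 16 deliver 2→0: —
step 17 propose(2,'r'): —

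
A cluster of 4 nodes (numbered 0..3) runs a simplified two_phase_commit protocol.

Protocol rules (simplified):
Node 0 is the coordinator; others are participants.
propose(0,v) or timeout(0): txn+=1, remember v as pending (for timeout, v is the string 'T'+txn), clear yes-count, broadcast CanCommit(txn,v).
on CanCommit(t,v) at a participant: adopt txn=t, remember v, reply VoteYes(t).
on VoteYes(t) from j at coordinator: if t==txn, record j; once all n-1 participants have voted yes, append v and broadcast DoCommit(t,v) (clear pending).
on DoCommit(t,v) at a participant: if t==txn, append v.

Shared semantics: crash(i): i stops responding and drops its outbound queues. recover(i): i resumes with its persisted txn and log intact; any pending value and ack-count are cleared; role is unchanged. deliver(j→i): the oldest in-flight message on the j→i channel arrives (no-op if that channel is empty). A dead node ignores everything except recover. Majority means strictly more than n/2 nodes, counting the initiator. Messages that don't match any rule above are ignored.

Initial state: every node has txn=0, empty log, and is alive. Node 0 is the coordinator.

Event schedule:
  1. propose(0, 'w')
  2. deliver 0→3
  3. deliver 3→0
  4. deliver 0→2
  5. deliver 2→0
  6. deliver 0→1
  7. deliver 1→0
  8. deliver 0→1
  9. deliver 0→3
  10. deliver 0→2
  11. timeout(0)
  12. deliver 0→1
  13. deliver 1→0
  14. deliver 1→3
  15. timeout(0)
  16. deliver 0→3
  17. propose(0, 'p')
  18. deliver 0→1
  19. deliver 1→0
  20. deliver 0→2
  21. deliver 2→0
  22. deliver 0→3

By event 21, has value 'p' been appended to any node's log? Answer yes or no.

step 1 propose(0,'w'): 0={coor,t=1,log=-}
step 2 deliver 0→3: 3={part,t=1,log=-}
step 3 deliver 3→0: —
step 4 deliver 0→2: 2={part,t=1,log=-}
step 5 deliver 2→0: —
step 6 deliver 0→1: 1={part,t=1,log=-}
step 7 deliver 1→0: 0={coor,t=1,log=w}
step 8 deliver 0→1: 1={part,t=1,log=w}
step 9 deliver 0→3: 3={part,t=1,log=w}
step 10 deliver 0→2: 2={part,t=1,log=w}
step 11 timeout(0): 0={coor,t=2,log=w}
step 12 deliver 0→1: 1={part,t=2,log=w}
step 13 deliver 1→0: —
step 14 deliver 1→3: —
step 15 timeout(0): 0={coor,t=3,log=w}
step 16 deliver 0→3: 3={part,t=2,log=w}
step 17 propose(0,'p'): 0={coor,t=4,log=w}
step 18 deliver 0→1: 1={part,t=3,log=w}
step 19 deliver 1→0: —
step 20 deliver 0→2: 2={part,t=2,log=w}
step 21 deliver 2→0: —

no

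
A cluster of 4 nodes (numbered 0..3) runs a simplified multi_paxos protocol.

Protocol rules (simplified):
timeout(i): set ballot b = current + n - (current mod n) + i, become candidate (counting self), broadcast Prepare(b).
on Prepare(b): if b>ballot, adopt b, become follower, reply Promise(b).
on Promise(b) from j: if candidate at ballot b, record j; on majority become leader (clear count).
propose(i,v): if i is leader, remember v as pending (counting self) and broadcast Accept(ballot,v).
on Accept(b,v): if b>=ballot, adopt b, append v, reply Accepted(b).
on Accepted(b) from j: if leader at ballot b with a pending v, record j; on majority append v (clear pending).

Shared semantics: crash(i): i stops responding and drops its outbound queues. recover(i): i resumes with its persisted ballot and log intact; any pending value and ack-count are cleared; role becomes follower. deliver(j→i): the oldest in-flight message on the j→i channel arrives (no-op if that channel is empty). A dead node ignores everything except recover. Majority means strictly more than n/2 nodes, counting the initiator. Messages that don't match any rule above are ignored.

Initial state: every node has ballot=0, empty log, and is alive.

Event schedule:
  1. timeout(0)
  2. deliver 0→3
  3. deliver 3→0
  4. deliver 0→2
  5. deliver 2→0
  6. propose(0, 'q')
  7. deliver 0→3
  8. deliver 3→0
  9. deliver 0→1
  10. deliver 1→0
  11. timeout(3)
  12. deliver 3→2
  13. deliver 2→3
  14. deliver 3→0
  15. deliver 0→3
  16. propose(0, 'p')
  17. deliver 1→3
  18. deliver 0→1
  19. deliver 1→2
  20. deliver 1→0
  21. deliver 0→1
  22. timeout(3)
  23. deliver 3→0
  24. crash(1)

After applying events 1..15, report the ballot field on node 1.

4

step 1 timeout(0): 0={cand,b=4,log=-}
step 2 deliver 0→3: 3={foll,b=4,log=-}
step 3 deliver 3→0: —
step 4 deliver 0→2: 2={foll,b=4,log=-}
step 5 deliver 2→0: 0={lead,b=4,log=-}
step 6 propose(0,'q'): —
step 7 deliver 0→3: 3={foll,b=4,log=q}
step 8 deliver 3→0: —
step 9 deliver 0→1: 1={foll,b=4,log=-}
step 10 deliver 1→0: —
step 11 timeout(3): 3={cand,b=11,log=q}
step 12 deliver 3→2: 2={foll,b=11,log=-}
step 13 deliver 2→3: —
step 14 deliver 3→0: 0={foll,b=11,log=-}
step 15 deliver 0→3: 3={lead,b=11,log=q}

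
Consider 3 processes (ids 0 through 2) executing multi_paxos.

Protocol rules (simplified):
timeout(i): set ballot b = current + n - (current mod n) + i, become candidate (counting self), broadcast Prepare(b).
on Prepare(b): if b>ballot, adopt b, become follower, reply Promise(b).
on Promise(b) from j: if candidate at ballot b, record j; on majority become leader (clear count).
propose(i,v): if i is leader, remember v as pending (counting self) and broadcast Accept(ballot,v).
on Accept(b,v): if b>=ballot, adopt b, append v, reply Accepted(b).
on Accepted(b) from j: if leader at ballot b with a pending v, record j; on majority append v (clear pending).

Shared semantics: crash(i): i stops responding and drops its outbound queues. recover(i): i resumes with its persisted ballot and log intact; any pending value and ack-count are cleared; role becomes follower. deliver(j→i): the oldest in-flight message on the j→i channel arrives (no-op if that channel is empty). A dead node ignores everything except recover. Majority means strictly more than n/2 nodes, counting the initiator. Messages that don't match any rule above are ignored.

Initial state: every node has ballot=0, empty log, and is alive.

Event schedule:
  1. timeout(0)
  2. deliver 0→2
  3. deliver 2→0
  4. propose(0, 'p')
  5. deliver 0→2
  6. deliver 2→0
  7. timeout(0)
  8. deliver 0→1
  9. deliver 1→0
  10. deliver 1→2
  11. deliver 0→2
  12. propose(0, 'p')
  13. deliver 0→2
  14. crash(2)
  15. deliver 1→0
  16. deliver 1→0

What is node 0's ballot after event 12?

[1] timeout(0) → N0(cand b3 [-])
[2] deliver 0→2 → N2(foll b3 [-])
[3] deliver 2→0 → N0(lead b3 [-])
[4] propose(0,'p') → ∅
[5] deliver 0→2 → N2(foll b3 [p])
[6] deliver 2→0 → N0(lead b3 [p])
[7] timeout(0) → N0(cand b6 [p])
[8] deliver 0→1 → N1(foll b3 [-])
[9] deliver 1→0 → ∅
[10] deliver 1→2 → ∅
[11] deliver 0→2 → N2(foll b6 [p])
[12] propose(0,'p') → ∅

6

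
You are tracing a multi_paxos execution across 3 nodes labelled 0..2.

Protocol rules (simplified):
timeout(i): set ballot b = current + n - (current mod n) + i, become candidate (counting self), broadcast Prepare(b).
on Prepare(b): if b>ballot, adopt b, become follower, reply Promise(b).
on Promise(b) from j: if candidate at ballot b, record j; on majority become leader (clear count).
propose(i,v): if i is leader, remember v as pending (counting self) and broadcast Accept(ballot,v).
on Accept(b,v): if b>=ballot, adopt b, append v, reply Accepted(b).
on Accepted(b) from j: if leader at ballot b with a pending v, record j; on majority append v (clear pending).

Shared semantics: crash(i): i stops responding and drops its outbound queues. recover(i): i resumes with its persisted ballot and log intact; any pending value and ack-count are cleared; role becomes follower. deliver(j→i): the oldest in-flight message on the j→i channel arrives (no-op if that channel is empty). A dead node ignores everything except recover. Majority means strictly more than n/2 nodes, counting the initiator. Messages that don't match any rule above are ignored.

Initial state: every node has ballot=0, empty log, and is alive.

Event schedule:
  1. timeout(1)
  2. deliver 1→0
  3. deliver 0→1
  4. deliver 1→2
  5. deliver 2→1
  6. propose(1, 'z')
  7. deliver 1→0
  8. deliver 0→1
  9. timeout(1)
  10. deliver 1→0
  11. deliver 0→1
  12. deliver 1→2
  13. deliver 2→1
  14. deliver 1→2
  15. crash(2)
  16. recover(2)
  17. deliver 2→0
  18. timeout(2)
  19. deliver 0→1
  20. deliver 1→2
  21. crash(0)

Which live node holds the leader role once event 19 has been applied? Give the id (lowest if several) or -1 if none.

1

1. timeout(1):  <1:cand b4 ->
2. deliver 1→0:  <0:foll b4 ->
3. deliver 0→1:  <1:lead b4 ->
4. deliver 1→2:  <2:foll b4 ->
5. deliver 2→1:  nop
6. propose(1,'z'):  nop
7. deliver 1→0:  <0:foll b4 z>
8. deliver 0→1:  <1:lead b4 z>
9. timeout(1):  <1:cand b7 z>
10. deliver 1→0:  <0:foll b7 z>
11. deliver 0→1:  <1:lead b7 z>
12. deliver 1→2:  <2:foll b4 z>
13. deliver 2→1:  nop
14. deliver 1→2:  <2:foll b7 z>
15. crash(2):  <2:✗foll b7 z>
16. recover(2):  <2:foll b7 z>
17. deliver 2→0:  nop
18. timeout(2):  <2:cand b11 z>
19. deliver 0→1:  nop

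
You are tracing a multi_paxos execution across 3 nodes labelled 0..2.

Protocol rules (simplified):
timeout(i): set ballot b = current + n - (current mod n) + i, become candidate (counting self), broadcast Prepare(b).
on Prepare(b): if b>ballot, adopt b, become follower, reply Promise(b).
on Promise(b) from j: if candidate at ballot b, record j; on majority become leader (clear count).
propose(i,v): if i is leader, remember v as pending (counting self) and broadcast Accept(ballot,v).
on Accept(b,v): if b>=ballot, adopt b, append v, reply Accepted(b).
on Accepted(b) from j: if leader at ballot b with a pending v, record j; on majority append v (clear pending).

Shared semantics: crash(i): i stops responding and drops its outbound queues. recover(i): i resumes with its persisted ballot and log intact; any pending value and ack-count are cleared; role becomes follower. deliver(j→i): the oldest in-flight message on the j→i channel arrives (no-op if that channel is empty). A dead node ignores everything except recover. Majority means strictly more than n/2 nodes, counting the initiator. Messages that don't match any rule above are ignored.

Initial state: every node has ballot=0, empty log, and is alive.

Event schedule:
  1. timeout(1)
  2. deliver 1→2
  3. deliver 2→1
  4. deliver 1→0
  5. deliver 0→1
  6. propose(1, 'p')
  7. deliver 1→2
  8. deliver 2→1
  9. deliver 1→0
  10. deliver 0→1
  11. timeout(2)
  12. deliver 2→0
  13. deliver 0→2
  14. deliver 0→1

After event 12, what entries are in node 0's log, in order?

[1] timeout(1) → N1(cand b4 [-])
[2] deliver 1→2 → N2(foll b4 [-])
[3] deliver 2→1 → N1(lead b4 [-])
[4] deliver 1→0 → N0(foll b4 [-])
[5] deliver 0→1 → ∅
[6] propose(1,'p') → ∅
[7] deliver 1→2 → N2(foll b4 [p])
[8] deliver 2→1 → N1(lead b4 [p])
[9] deliver 1→0 → N0(foll b4 [p])
[10] deliver 0→1 → ∅
[11] timeout(2) → N2(cand b8 [p])
[12] deliver 2→0 → N0(foll b8 [p])

p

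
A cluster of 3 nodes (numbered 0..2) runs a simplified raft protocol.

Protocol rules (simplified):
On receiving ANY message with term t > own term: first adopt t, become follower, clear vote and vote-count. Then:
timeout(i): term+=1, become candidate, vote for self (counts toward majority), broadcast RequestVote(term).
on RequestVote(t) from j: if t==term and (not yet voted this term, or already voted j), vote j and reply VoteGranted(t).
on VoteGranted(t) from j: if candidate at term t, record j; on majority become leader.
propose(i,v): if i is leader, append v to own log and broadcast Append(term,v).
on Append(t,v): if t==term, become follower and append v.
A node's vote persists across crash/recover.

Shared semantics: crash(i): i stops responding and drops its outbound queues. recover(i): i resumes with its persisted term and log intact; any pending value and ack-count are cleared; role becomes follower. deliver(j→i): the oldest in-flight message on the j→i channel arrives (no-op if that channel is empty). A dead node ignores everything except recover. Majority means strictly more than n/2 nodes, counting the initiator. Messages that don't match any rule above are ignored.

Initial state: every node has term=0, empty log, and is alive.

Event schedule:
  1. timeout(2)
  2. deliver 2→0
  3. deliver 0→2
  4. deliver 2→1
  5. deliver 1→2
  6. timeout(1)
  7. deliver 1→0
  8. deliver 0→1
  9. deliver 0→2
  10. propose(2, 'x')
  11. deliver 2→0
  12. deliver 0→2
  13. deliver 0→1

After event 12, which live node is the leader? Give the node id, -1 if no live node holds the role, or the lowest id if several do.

1

1. timeout(2):  <2:cand t1 ->
2. deliver 2→0:  <0:foll t1 ->
3. deliver 0→2:  <2:lead t1 ->
4. deliver 2→1:  <1:foll t1 ->
5. deliver 1→2:  nop
6. timeout(1):  <1:cand t2 ->
7. deliver 1→0:  <0:foll t2 ->
8. deliver 0→1:  <1:lead t2 ->
9. deliver 0→2:  nop
10. propose(2,'x'):  <2:lead t1 x>
11. deliver 2→0:  nop
12. deliver 0→2:  nop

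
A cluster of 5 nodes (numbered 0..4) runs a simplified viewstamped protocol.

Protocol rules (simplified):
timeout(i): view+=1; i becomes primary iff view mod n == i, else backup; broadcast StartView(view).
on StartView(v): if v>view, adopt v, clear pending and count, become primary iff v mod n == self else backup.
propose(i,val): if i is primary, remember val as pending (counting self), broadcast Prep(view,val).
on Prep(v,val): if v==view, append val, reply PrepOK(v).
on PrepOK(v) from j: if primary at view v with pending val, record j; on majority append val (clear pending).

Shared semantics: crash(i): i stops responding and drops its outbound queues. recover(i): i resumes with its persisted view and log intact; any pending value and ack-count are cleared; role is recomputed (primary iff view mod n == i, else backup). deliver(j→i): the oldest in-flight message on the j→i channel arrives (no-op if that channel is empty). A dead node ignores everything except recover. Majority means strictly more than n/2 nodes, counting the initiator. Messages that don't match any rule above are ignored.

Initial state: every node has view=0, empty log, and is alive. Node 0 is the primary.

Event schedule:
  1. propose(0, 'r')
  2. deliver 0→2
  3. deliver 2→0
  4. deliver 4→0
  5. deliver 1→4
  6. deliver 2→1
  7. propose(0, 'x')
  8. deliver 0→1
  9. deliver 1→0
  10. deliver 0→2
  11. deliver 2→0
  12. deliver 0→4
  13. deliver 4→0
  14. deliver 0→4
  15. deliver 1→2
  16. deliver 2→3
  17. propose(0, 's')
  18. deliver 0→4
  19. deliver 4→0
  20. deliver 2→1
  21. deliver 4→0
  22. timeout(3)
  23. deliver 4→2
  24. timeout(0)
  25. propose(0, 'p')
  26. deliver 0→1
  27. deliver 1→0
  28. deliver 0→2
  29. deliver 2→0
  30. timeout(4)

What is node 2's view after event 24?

1. propose(0,'r'):  nop
2. deliver 0→2:  <2:back v0 r>
3. deliver 2→0:  nop
4. deliver 4→0:  nop
5. deliver 1→4:  nop
6. deliver 2→1:  nop
7. propose(0,'x'):  nop
8. deliver 0→1:  <1:back v0 r>
9. deliver 1→0:  nop
10. deliver 0→2:  <2:back v0 r,x>
11. deliver 2→0:  <0:prim v0 x>
12. deliver 0→4:  <4:back v0 r>
13. deliver 4→0:  nop
14. deliver 0→4:  <4:back v0 r,x>
15. deliver 1→2:  nop
16. deliver 2→3:  nop
17. propose(0,'s'):  nop
18. deliver 0→4:  <4:back v0 r,x,s>
19. deliver 4→0:  nop
20. deliver 2→1:  nop
21. deliver 4→0:  nop
22. timeout(3):  <3:back v1 ->
23. deliver 4→2:  nop
24. timeout(0):  <0:back v1 x>

0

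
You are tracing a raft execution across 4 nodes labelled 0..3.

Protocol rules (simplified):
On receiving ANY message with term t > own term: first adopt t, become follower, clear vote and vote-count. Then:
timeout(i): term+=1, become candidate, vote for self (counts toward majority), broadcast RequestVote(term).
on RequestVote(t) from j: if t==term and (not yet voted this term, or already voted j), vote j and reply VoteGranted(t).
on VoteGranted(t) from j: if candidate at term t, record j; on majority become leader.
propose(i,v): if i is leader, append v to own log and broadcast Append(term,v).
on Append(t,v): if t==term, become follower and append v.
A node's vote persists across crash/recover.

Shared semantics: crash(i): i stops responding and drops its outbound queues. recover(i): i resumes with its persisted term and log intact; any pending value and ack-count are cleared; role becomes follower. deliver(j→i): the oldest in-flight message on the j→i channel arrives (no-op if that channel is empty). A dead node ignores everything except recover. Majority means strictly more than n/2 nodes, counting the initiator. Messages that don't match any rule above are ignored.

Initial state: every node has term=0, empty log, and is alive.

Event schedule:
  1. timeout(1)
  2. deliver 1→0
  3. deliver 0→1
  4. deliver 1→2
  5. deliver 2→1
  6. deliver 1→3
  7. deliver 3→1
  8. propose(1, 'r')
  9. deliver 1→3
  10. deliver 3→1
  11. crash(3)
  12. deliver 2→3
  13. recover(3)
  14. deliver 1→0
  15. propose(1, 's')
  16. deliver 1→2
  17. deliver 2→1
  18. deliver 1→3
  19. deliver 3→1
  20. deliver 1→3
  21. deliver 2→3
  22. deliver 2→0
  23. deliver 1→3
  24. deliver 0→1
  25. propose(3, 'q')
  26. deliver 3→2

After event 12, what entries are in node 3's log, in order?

step 1 timeout(1): 1={cand,t=1,log=-}
step 2 deliver 1→0: 0={foll,t=1,log=-}
step 3 deliver 0→1: —
step 4 deliver 1→2: 2={foll,t=1,log=-}
step 5 deliver 2→1: 1={lead,t=1,log=-}
step 6 deliver 1→3: 3={foll,t=1,log=-}
step 7 deliver 3→1: —
step 8 propose(1,'r'): 1={lead,t=1,log=r}
step 9 deliver 1→3: 3={foll,t=1,log=r}
step 10 deliver 3→1: —
step 11 crash(3): 3={✗foll,t=1,log=r}
step 12 deliver 2→3: —

r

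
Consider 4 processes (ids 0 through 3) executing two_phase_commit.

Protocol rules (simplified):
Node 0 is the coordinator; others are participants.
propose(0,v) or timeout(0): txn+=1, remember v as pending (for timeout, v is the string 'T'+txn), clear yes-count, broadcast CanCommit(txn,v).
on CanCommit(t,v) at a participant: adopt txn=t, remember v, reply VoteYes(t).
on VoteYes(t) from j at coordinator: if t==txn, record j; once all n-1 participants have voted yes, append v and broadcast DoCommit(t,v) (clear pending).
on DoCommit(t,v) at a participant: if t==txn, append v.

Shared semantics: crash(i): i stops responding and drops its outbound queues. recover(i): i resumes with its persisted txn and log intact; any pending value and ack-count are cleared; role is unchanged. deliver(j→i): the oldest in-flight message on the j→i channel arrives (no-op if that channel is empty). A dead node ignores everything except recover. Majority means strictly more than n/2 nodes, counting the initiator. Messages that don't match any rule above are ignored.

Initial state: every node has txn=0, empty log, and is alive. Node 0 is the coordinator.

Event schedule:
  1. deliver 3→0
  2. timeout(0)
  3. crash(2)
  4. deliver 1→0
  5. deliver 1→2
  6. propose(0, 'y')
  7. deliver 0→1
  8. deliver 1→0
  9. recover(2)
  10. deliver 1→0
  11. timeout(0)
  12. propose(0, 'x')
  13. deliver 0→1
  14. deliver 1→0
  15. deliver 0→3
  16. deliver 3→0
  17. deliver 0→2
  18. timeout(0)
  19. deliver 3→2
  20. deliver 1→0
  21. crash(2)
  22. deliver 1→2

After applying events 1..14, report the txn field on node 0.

e1 deliver 3→0: ·
e2 timeout(0): 0[coor,t=1,-]
e3 crash(2): 2[✗part,t=0,-]
e4 deliver 1→0: ·
e5 deliver 1→2: ·
e6 propose(0,'y'): 0[coor,t=2,-]
e7 deliver 0→1: 1[part,t=1,-]
e8 deliver 1→0: ·
e9 recover(2): 2[part,t=0,-]
e10 deliver 1→0: ·
e11 timeout(0): 0[coor,t=3,-]
e12 propose(0,'x'): 0[coor,t=4,-]
e13 deliver 0→1: 1[part,t=2,-]
e14 deliver 1→0: ·

4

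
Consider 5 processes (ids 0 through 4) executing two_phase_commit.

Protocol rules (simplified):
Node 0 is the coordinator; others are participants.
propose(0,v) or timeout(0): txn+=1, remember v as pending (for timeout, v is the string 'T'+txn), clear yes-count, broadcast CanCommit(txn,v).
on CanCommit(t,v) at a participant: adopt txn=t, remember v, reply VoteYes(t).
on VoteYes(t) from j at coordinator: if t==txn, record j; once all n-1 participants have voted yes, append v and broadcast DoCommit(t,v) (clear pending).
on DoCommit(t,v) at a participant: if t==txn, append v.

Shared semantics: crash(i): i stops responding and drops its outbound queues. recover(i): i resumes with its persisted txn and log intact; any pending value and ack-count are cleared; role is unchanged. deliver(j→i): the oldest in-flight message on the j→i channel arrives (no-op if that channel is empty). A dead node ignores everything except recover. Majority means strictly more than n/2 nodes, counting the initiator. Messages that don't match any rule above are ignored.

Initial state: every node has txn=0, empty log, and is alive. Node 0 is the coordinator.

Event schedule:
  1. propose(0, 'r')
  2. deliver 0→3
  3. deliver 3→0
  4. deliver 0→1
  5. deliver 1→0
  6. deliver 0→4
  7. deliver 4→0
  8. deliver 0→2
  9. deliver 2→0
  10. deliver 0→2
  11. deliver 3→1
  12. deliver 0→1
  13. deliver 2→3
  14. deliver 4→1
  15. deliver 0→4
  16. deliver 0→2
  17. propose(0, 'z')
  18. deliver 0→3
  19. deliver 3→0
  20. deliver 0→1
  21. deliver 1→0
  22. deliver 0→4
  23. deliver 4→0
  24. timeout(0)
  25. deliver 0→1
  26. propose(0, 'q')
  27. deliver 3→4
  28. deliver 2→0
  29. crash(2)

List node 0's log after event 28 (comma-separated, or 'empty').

r

after 1 — propose(0,'r'): n0:coor/t1/[-]
after 2 — deliver 0→3: n3:part/t1/[-]
after 3 — deliver 3→0: ·
after 4 — deliver 0→1: n1:part/t1/[-]
after 5 — deliver 1→0: ·
after 6 — deliver 0→4: n4:part/t1/[-]
after 7 — deliver 4→0: ·
after 8 — deliver 0→2: n2:part/t1/[-]
after 9 — deliver 2→0: n0:coor/t1/[r]
after 10 — deliver 0→2: n2:part/t1/[r]
after 11 — deliver 3→1: ·
after 12 — deliver 0→1: n1:part/t1/[r]
after 13 — deliver 2→3: ·
after 14 — deliver 4→1: ·
after 15 — deliver 0→4: n4:part/t1/[r]
after 16 — deliver 0→2: ·
after 17 — propose(0,'z'): n0:coor/t2/[r]
after 18 — deliver 0→3: n3:part/t1/[r]
after 19 — deliver 3→0: ·
after 20 — deliver 0→1: n1:part/t2/[r]
after 21 — deliver 1→0: ·
after 22 — deliver 0→4: n4:part/t2/[r]
after 23 — deliver 4→0: ·
after 24 — timeout(0): n0:coor/t3/[r]
after 25 — deliver 0→1: n1:part/t3/[r]
after 26 — propose(0,'q'): n0:coor/t4/[r]
after 27 — deliver 3→4: ·
after 28 — deliver 2→0: ·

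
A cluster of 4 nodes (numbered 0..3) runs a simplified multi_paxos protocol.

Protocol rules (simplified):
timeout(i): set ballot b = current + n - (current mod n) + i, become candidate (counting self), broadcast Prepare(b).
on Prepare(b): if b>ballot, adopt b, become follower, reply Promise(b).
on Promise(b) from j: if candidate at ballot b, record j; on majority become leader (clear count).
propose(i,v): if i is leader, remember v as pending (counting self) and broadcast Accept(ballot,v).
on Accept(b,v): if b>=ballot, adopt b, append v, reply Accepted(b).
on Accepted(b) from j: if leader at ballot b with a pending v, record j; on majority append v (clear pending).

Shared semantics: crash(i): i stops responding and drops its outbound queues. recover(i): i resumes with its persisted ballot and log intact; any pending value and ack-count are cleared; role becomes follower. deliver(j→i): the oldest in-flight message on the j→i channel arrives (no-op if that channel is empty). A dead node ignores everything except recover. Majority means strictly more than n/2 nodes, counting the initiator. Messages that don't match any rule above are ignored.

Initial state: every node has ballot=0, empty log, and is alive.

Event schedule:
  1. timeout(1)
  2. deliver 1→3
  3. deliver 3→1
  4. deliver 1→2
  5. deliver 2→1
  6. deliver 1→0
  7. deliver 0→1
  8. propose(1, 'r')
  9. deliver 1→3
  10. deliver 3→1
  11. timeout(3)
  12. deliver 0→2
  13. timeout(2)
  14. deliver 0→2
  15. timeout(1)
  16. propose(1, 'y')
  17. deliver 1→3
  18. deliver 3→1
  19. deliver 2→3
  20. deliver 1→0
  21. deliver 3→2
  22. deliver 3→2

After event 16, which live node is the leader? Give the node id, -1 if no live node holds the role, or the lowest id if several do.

1. timeout(1):  <1:cand b5 ->
2. deliver 1→3:  <3:foll b5 ->
3. deliver 3→1:  nop
4. deliver 1→2:  <2:foll b5 ->
5. deliver 2→1:  <1:lead b5 ->
6. deliver 1→0:  <0:foll b5 ->
7. deliver 0→1:  nop
8. propose(1,'r'):  nop
9. deliver 1→3:  <3:foll b5 r>
10. deliver 3→1:  nop
11. timeout(3):  <3:cand b11 r>
12. deliver 0→2:  nop
13. timeout(2):  <2:cand b10 ->
14. deliver 0→2:  nop
15. timeout(1):  <1:cand b9 ->
16. propose(1,'y'):  nop

-1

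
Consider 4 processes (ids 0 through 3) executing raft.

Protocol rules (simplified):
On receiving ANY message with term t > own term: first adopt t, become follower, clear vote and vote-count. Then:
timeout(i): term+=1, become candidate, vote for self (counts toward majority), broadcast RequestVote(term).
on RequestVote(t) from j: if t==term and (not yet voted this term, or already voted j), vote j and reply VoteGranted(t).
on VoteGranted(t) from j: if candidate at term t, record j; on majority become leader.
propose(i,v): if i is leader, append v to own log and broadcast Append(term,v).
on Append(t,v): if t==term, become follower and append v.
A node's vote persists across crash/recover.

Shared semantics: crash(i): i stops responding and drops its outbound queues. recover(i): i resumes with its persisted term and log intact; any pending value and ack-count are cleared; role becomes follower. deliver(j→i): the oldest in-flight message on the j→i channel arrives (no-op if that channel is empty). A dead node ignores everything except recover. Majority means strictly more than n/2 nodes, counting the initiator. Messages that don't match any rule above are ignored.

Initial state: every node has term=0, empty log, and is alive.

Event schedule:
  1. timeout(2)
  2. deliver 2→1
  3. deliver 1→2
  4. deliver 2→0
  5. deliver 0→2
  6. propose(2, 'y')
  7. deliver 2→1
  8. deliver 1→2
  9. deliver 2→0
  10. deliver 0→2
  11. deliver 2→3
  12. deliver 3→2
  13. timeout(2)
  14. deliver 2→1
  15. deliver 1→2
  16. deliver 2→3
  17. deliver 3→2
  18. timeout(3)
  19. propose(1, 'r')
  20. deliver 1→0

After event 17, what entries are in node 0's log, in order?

1. timeout(2):  <2:cand t1 ->
2. deliver 2→1:  <1:foll t1 ->
3. deliver 1→2:  nop
4. deliver 2→0:  <0:foll t1 ->
5. deliver 0→2:  <2:lead t1 ->
6. propose(2,'y'):  <2:lead t1 y>
7. deliver 2→1:  <1:foll t1 y>
8. deliver 1→2:  nop
9. deliver 2→0:  <0:foll t1 y>
10. deliver 0→2:  nop
11. deliver 2→3:  <3:foll t1 ->
12. deliver 3→2:  nop
13. timeout(2):  <2:cand t2 y>
14. deliver 2→1:  <1:foll t2 y>
15. deliver 1→2:  nop
16. deliver 2→3:  <3:foll t1 y>
17. deliver 3→2:  nop

y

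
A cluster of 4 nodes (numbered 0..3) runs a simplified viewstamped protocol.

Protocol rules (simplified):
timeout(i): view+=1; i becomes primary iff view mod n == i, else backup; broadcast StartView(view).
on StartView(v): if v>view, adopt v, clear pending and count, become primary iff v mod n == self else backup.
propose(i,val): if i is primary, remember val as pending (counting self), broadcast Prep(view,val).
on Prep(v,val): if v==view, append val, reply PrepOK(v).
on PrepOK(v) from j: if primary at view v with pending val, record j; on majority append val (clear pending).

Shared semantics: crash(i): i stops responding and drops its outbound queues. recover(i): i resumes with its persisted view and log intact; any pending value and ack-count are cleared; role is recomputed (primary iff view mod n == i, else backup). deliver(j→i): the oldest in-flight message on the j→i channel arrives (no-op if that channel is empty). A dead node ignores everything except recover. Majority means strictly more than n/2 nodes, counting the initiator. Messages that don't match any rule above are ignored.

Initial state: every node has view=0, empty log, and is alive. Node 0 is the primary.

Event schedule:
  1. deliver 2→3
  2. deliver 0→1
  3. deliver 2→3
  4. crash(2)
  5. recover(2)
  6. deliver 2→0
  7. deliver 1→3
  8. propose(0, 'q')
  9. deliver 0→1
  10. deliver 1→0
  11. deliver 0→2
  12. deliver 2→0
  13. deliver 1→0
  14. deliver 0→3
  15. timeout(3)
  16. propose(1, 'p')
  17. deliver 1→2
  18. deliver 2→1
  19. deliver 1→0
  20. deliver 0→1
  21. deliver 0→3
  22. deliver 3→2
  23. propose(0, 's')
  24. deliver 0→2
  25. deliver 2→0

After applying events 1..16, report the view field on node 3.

step 1 deliver 2→3: —
step 2 deliver 0→1: —
step 3 deliver 2→3: —
step 4 crash(2): 2={✗back,v=0,log=-}
step 5 recover(2): 2={back,v=0,log=-}
step 6 deliver 2→0: —
step 7 deliver 1→3: —
step 8 propose(0,'q'): —
step 9 deliver 0→1: 1={back,v=0,log=q}
step 10 deliver 1→0: —
step 11 deliver 0→2: 2={back,v=0,log=q}
step 12 deliver 2→0: 0={prim,v=0,log=q}
step 13 deliver 1→0: —
step 14 deliver 0→3: 3={back,v=0,log=q}
step 15 timeout(3): 3={back,v=1,log=q}
step 16 propose(1,'p'): —

1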